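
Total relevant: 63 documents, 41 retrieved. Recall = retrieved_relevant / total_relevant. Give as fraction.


Recall = retrieved_relevant / total_relevant
= 41 / 63
= 41 / (41 + 22)
= 41/63

41/63


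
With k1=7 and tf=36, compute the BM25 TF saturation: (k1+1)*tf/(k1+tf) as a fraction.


BM25 TF component = (k1+1)*tf / (k1+tf)
k1 = 7, tf = 36
Numerator = (7+1)*36 = 288
Denominator = 7 + 36 = 43
= 288/43 = 288/43

288/43


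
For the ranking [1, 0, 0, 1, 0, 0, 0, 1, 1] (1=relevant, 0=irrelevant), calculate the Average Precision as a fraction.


Computing P@k for each relevant position:
Position 1: relevant, P@1 = 1/1 = 1
Position 2: not relevant
Position 3: not relevant
Position 4: relevant, P@4 = 2/4 = 1/2
Position 5: not relevant
Position 6: not relevant
Position 7: not relevant
Position 8: relevant, P@8 = 3/8 = 3/8
Position 9: relevant, P@9 = 4/9 = 4/9
Sum of P@k = 1 + 1/2 + 3/8 + 4/9 = 167/72
AP = 167/72 / 4 = 167/288

167/288


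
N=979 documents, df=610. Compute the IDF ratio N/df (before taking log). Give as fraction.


IDF ratio = N / df
= 979 / 610
= 979/610

979/610


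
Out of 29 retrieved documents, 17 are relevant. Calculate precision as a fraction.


Precision = relevant_retrieved / total_retrieved
= 17 / 29
= 17 / (17 + 12)
= 17/29

17/29


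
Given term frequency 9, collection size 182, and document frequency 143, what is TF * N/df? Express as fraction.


TF * (N/df)
= 9 * (182/143)
= 9 * 14/11
= 126/11

126/11


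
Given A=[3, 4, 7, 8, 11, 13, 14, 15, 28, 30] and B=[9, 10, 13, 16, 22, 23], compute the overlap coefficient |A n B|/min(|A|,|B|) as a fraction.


A intersect B = [13]
|A intersect B| = 1
min(|A|, |B|) = min(10, 6) = 6
Overlap = 1 / 6 = 1/6

1/6


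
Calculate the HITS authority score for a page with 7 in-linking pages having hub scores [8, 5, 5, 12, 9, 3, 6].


Authority = sum of hub scores of in-linkers
In-link 1: hub score = 8
In-link 2: hub score = 5
In-link 3: hub score = 5
In-link 4: hub score = 12
In-link 5: hub score = 9
In-link 6: hub score = 3
In-link 7: hub score = 6
Authority = 8 + 5 + 5 + 12 + 9 + 3 + 6 = 48

48


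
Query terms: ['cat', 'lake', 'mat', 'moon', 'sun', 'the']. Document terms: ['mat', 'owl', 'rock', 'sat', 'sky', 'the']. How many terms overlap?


Query terms: ['cat', 'lake', 'mat', 'moon', 'sun', 'the']
Document terms: ['mat', 'owl', 'rock', 'sat', 'sky', 'the']
Common terms: ['mat', 'the']
Overlap count = 2

2


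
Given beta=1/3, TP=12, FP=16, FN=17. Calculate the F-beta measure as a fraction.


P = TP/(TP+FP) = 12/28 = 3/7
R = TP/(TP+FN) = 12/29 = 12/29
beta^2 = 1/3^2 = 1/9
(1 + beta^2) = 10/9
Numerator = (1+beta^2)*P*R = 40/203
Denominator = beta^2*P + R = 1/21 + 12/29 = 281/609
F_beta = 120/281

120/281


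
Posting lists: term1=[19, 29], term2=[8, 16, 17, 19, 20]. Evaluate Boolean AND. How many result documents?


Boolean AND: find intersection of posting lists
term1 docs: [19, 29]
term2 docs: [8, 16, 17, 19, 20]
Intersection: [19]
|intersection| = 1

1


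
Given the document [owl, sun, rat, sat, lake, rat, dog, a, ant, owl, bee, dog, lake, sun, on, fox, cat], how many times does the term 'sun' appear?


Document has 17 words
Scanning for 'sun':
Found at positions: [1, 13]
Count = 2

2


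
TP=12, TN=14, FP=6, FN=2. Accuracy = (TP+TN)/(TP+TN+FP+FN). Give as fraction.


Accuracy = (TP + TN) / (TP + TN + FP + FN)
TP + TN = 12 + 14 = 26
Total = 12 + 14 + 6 + 2 = 34
Accuracy = 26 / 34 = 13/17

13/17


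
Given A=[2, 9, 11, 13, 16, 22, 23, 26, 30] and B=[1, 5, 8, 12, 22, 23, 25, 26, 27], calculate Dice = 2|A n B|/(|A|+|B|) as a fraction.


A intersect B = [22, 23, 26]
|A intersect B| = 3
|A| = 9, |B| = 9
Dice = 2*3 / (9+9)
= 6 / 18 = 1/3

1/3


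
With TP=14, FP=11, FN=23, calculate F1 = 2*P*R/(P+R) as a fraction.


F1 = 2 * P * R / (P + R)
P = TP/(TP+FP) = 14/25 = 14/25
R = TP/(TP+FN) = 14/37 = 14/37
2 * P * R = 2 * 14/25 * 14/37 = 392/925
P + R = 14/25 + 14/37 = 868/925
F1 = 392/925 / 868/925 = 14/31

14/31


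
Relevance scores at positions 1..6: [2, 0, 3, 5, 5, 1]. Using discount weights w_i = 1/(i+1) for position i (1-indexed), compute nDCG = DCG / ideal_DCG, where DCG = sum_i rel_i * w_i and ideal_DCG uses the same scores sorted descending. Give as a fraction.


Position discount weights w_i = 1/(i+1) for i=1..6:
Weights = [1/2, 1/3, 1/4, 1/5, 1/6, 1/7]
Actual relevance: [2, 0, 3, 5, 5, 1]
DCG = 2/2 + 0/3 + 3/4 + 5/5 + 5/6 + 1/7 = 313/84
Ideal relevance (sorted desc): [5, 5, 3, 2, 1, 0]
Ideal DCG = 5/2 + 5/3 + 3/4 + 2/5 + 1/6 + 0/7 = 329/60
nDCG = DCG / ideal_DCG = 313/84 / 329/60 = 1565/2303

1565/2303


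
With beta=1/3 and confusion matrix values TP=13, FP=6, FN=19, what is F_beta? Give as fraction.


P = TP/(TP+FP) = 13/19 = 13/19
R = TP/(TP+FN) = 13/32 = 13/32
beta^2 = 1/3^2 = 1/9
(1 + beta^2) = 10/9
Numerator = (1+beta^2)*P*R = 845/2736
Denominator = beta^2*P + R = 13/171 + 13/32 = 2639/5472
F_beta = 130/203

130/203


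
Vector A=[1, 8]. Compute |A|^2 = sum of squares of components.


|A|^2 = sum of squared components
A[0]^2 = 1^2 = 1
A[1]^2 = 8^2 = 64
Sum = 1 + 64 = 65

65


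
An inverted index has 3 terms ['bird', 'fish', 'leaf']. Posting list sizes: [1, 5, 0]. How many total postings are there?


Summing posting list sizes:
'bird': 1 postings
'fish': 5 postings
'leaf': 0 postings
Total = 1 + 5 + 0 = 6

6


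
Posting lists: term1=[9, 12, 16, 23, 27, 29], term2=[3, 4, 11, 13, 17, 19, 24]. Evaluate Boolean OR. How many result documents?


Boolean OR: find union of posting lists
term1 docs: [9, 12, 16, 23, 27, 29]
term2 docs: [3, 4, 11, 13, 17, 19, 24]
Union: [3, 4, 9, 11, 12, 13, 16, 17, 19, 23, 24, 27, 29]
|union| = 13

13


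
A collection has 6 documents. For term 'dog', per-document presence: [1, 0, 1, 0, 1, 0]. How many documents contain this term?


Checking each document for 'dog':
Doc 1: present
Doc 2: absent
Doc 3: present
Doc 4: absent
Doc 5: present
Doc 6: absent
df = sum of presences = 1 + 0 + 1 + 0 + 1 + 0 = 3

3


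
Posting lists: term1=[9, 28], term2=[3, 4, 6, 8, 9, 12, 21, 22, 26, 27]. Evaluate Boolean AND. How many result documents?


Boolean AND: find intersection of posting lists
term1 docs: [9, 28]
term2 docs: [3, 4, 6, 8, 9, 12, 21, 22, 26, 27]
Intersection: [9]
|intersection| = 1

1


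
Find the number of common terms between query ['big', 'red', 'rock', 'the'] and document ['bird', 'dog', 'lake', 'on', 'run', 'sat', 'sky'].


Query terms: ['big', 'red', 'rock', 'the']
Document terms: ['bird', 'dog', 'lake', 'on', 'run', 'sat', 'sky']
Common terms: []
Overlap count = 0

0


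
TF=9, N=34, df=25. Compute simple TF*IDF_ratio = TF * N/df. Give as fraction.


TF * (N/df)
= 9 * (34/25)
= 9 * 34/25
= 306/25

306/25


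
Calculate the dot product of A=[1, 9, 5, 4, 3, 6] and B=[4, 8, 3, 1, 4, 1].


Dot product = sum of element-wise products
A[0]*B[0] = 1*4 = 4
A[1]*B[1] = 9*8 = 72
A[2]*B[2] = 5*3 = 15
A[3]*B[3] = 4*1 = 4
A[4]*B[4] = 3*4 = 12
A[5]*B[5] = 6*1 = 6
Sum = 4 + 72 + 15 + 4 + 12 + 6 = 113

113


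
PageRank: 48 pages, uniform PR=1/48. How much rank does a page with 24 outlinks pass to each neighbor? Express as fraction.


Initial PR = 1/48 = 1/48
Outlinks = 24
Contribution per link = PR / outlinks
= 1/48 / 24
= 1/1152

1/1152


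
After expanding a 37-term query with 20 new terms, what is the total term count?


Original terms: 37
Expansion terms: 20
Total = 37 + 20 = 57

57


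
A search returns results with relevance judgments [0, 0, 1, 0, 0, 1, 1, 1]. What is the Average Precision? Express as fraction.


Computing P@k for each relevant position:
Position 1: not relevant
Position 2: not relevant
Position 3: relevant, P@3 = 1/3 = 1/3
Position 4: not relevant
Position 5: not relevant
Position 6: relevant, P@6 = 2/6 = 1/3
Position 7: relevant, P@7 = 3/7 = 3/7
Position 8: relevant, P@8 = 4/8 = 1/2
Sum of P@k = 1/3 + 1/3 + 3/7 + 1/2 = 67/42
AP = 67/42 / 4 = 67/168

67/168


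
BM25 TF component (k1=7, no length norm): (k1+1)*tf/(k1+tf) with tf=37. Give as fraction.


BM25 TF component = (k1+1)*tf / (k1+tf)
k1 = 7, tf = 37
Numerator = (7+1)*37 = 296
Denominator = 7 + 37 = 44
= 296/44 = 74/11

74/11


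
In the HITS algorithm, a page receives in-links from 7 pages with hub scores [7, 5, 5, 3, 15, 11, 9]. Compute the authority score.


Authority = sum of hub scores of in-linkers
In-link 1: hub score = 7
In-link 2: hub score = 5
In-link 3: hub score = 5
In-link 4: hub score = 3
In-link 5: hub score = 15
In-link 6: hub score = 11
In-link 7: hub score = 9
Authority = 7 + 5 + 5 + 3 + 15 + 11 + 9 = 55

55


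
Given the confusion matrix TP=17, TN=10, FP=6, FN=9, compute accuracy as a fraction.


Accuracy = (TP + TN) / (TP + TN + FP + FN)
TP + TN = 17 + 10 = 27
Total = 17 + 10 + 6 + 9 = 42
Accuracy = 27 / 42 = 9/14

9/14


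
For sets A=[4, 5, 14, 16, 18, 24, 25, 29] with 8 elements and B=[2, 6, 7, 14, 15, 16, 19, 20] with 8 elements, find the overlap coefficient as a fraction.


A intersect B = [14, 16]
|A intersect B| = 2
min(|A|, |B|) = min(8, 8) = 8
Overlap = 2 / 8 = 1/4

1/4


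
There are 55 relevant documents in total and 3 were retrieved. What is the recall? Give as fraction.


Recall = retrieved_relevant / total_relevant
= 3 / 55
= 3 / (3 + 52)
= 3/55

3/55


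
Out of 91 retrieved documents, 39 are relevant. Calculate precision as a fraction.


Precision = relevant_retrieved / total_retrieved
= 39 / 91
= 39 / (39 + 52)
= 3/7

3/7


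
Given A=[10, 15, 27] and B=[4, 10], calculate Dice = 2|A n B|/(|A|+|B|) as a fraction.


A intersect B = [10]
|A intersect B| = 1
|A| = 3, |B| = 2
Dice = 2*1 / (3+2)
= 2 / 5 = 2/5

2/5


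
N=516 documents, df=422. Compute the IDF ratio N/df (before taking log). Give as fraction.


IDF ratio = N / df
= 516 / 422
= 258/211

258/211


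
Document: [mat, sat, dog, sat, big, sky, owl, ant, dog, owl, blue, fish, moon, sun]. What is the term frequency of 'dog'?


Document has 14 words
Scanning for 'dog':
Found at positions: [2, 8]
Count = 2

2


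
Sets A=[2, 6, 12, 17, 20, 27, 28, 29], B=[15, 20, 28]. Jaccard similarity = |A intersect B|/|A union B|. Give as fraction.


A intersect B = [20, 28]
|A intersect B| = 2
A union B = [2, 6, 12, 15, 17, 20, 27, 28, 29]
|A union B| = 9
Jaccard = 2/9 = 2/9

2/9


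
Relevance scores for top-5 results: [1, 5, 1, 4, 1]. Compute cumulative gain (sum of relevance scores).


Cumulative Gain = sum of relevance scores
Position 1: rel=1, running sum=1
Position 2: rel=5, running sum=6
Position 3: rel=1, running sum=7
Position 4: rel=4, running sum=11
Position 5: rel=1, running sum=12
CG = 12

12


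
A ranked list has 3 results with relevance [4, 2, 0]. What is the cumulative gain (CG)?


Cumulative Gain = sum of relevance scores
Position 1: rel=4, running sum=4
Position 2: rel=2, running sum=6
Position 3: rel=0, running sum=6
CG = 6

6


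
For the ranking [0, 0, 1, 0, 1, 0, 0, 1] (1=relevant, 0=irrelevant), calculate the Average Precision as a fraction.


Computing P@k for each relevant position:
Position 1: not relevant
Position 2: not relevant
Position 3: relevant, P@3 = 1/3 = 1/3
Position 4: not relevant
Position 5: relevant, P@5 = 2/5 = 2/5
Position 6: not relevant
Position 7: not relevant
Position 8: relevant, P@8 = 3/8 = 3/8
Sum of P@k = 1/3 + 2/5 + 3/8 = 133/120
AP = 133/120 / 3 = 133/360

133/360


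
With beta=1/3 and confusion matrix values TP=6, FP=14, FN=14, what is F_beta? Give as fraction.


P = TP/(TP+FP) = 6/20 = 3/10
R = TP/(TP+FN) = 6/20 = 3/10
beta^2 = 1/3^2 = 1/9
(1 + beta^2) = 10/9
Numerator = (1+beta^2)*P*R = 1/10
Denominator = beta^2*P + R = 1/30 + 3/10 = 1/3
F_beta = 3/10

3/10


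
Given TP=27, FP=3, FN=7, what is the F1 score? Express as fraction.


F1 = 2 * P * R / (P + R)
P = TP/(TP+FP) = 27/30 = 9/10
R = TP/(TP+FN) = 27/34 = 27/34
2 * P * R = 2 * 9/10 * 27/34 = 243/170
P + R = 9/10 + 27/34 = 144/85
F1 = 243/170 / 144/85 = 27/32

27/32


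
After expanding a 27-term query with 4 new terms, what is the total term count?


Original terms: 27
Expansion terms: 4
Total = 27 + 4 = 31

31


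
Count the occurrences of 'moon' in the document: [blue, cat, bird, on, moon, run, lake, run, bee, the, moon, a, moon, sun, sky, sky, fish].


Document has 17 words
Scanning for 'moon':
Found at positions: [4, 10, 12]
Count = 3

3


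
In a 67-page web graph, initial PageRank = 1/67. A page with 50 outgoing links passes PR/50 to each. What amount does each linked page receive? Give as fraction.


Initial PR = 1/67 = 1/67
Outlinks = 50
Contribution per link = PR / outlinks
= 1/67 / 50
= 1/3350

1/3350


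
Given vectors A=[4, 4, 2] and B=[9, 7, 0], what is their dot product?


Dot product = sum of element-wise products
A[0]*B[0] = 4*9 = 36
A[1]*B[1] = 4*7 = 28
A[2]*B[2] = 2*0 = 0
Sum = 36 + 28 + 0 = 64

64


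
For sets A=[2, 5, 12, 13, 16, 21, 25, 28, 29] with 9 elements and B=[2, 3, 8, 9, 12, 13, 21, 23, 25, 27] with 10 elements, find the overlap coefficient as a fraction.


A intersect B = [2, 12, 13, 21, 25]
|A intersect B| = 5
min(|A|, |B|) = min(9, 10) = 9
Overlap = 5 / 9 = 5/9

5/9


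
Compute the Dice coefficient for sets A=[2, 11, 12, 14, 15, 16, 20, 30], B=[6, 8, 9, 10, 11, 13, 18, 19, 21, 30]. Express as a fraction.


A intersect B = [11, 30]
|A intersect B| = 2
|A| = 8, |B| = 10
Dice = 2*2 / (8+10)
= 4 / 18 = 2/9

2/9


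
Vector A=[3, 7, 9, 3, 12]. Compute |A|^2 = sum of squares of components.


|A|^2 = sum of squared components
A[0]^2 = 3^2 = 9
A[1]^2 = 7^2 = 49
A[2]^2 = 9^2 = 81
A[3]^2 = 3^2 = 9
A[4]^2 = 12^2 = 144
Sum = 9 + 49 + 81 + 9 + 144 = 292

292


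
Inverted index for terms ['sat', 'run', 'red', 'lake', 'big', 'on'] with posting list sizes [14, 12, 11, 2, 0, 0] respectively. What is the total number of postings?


Summing posting list sizes:
'sat': 14 postings
'run': 12 postings
'red': 11 postings
'lake': 2 postings
'big': 0 postings
'on': 0 postings
Total = 14 + 12 + 11 + 2 + 0 + 0 = 39

39


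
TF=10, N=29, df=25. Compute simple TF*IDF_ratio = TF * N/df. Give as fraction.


TF * (N/df)
= 10 * (29/25)
= 10 * 29/25
= 58/5

58/5


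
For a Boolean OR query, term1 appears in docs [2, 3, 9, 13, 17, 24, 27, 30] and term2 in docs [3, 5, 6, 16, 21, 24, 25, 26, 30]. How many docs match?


Boolean OR: find union of posting lists
term1 docs: [2, 3, 9, 13, 17, 24, 27, 30]
term2 docs: [3, 5, 6, 16, 21, 24, 25, 26, 30]
Union: [2, 3, 5, 6, 9, 13, 16, 17, 21, 24, 25, 26, 27, 30]
|union| = 14

14


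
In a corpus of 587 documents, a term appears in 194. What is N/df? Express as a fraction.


IDF ratio = N / df
= 587 / 194
= 587/194

587/194


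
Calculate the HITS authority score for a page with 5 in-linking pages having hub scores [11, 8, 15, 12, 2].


Authority = sum of hub scores of in-linkers
In-link 1: hub score = 11
In-link 2: hub score = 8
In-link 3: hub score = 15
In-link 4: hub score = 12
In-link 5: hub score = 2
Authority = 11 + 8 + 15 + 12 + 2 = 48

48


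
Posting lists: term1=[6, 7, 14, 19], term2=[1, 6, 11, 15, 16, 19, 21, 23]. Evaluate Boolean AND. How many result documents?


Boolean AND: find intersection of posting lists
term1 docs: [6, 7, 14, 19]
term2 docs: [1, 6, 11, 15, 16, 19, 21, 23]
Intersection: [6, 19]
|intersection| = 2

2


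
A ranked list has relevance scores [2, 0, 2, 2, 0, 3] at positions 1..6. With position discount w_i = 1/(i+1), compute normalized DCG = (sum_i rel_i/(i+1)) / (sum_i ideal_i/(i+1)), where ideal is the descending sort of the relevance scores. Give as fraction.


Position discount weights w_i = 1/(i+1) for i=1..6:
Weights = [1/2, 1/3, 1/4, 1/5, 1/6, 1/7]
Actual relevance: [2, 0, 2, 2, 0, 3]
DCG = 2/2 + 0/3 + 2/4 + 2/5 + 0/6 + 3/7 = 163/70
Ideal relevance (sorted desc): [3, 2, 2, 2, 0, 0]
Ideal DCG = 3/2 + 2/3 + 2/4 + 2/5 + 0/6 + 0/7 = 46/15
nDCG = DCG / ideal_DCG = 163/70 / 46/15 = 489/644

489/644


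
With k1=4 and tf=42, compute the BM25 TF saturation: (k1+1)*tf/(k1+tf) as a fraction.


BM25 TF component = (k1+1)*tf / (k1+tf)
k1 = 4, tf = 42
Numerator = (4+1)*42 = 210
Denominator = 4 + 42 = 46
= 210/46 = 105/23

105/23


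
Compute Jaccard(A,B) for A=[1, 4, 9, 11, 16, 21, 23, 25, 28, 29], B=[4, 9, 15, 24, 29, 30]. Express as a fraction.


A intersect B = [4, 9, 29]
|A intersect B| = 3
A union B = [1, 4, 9, 11, 15, 16, 21, 23, 24, 25, 28, 29, 30]
|A union B| = 13
Jaccard = 3/13 = 3/13

3/13


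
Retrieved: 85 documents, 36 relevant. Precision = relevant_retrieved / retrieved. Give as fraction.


Precision = relevant_retrieved / total_retrieved
= 36 / 85
= 36 / (36 + 49)
= 36/85

36/85


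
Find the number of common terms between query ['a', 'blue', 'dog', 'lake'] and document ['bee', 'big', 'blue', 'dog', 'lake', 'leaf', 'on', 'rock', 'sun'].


Query terms: ['a', 'blue', 'dog', 'lake']
Document terms: ['bee', 'big', 'blue', 'dog', 'lake', 'leaf', 'on', 'rock', 'sun']
Common terms: ['blue', 'dog', 'lake']
Overlap count = 3

3


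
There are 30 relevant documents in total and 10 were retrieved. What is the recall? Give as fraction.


Recall = retrieved_relevant / total_relevant
= 10 / 30
= 10 / (10 + 20)
= 1/3

1/3


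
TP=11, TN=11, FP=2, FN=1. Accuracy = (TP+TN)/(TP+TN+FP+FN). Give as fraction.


Accuracy = (TP + TN) / (TP + TN + FP + FN)
TP + TN = 11 + 11 = 22
Total = 11 + 11 + 2 + 1 = 25
Accuracy = 22 / 25 = 22/25

22/25


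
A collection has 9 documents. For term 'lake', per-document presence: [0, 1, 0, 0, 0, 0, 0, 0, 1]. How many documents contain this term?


Checking each document for 'lake':
Doc 1: absent
Doc 2: present
Doc 3: absent
Doc 4: absent
Doc 5: absent
Doc 6: absent
Doc 7: absent
Doc 8: absent
Doc 9: present
df = sum of presences = 0 + 1 + 0 + 0 + 0 + 0 + 0 + 0 + 1 = 2

2


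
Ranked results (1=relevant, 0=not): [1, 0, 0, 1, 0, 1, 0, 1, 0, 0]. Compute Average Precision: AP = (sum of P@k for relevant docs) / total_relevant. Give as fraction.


Computing P@k for each relevant position:
Position 1: relevant, P@1 = 1/1 = 1
Position 2: not relevant
Position 3: not relevant
Position 4: relevant, P@4 = 2/4 = 1/2
Position 5: not relevant
Position 6: relevant, P@6 = 3/6 = 1/2
Position 7: not relevant
Position 8: relevant, P@8 = 4/8 = 1/2
Position 9: not relevant
Position 10: not relevant
Sum of P@k = 1 + 1/2 + 1/2 + 1/2 = 5/2
AP = 5/2 / 4 = 5/8

5/8


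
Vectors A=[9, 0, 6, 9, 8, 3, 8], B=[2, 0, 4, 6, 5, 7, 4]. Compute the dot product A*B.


Dot product = sum of element-wise products
A[0]*B[0] = 9*2 = 18
A[1]*B[1] = 0*0 = 0
A[2]*B[2] = 6*4 = 24
A[3]*B[3] = 9*6 = 54
A[4]*B[4] = 8*5 = 40
A[5]*B[5] = 3*7 = 21
A[6]*B[6] = 8*4 = 32
Sum = 18 + 0 + 24 + 54 + 40 + 21 + 32 = 189

189


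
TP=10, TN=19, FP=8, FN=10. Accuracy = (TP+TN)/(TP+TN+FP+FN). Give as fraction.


Accuracy = (TP + TN) / (TP + TN + FP + FN)
TP + TN = 10 + 19 = 29
Total = 10 + 19 + 8 + 10 = 47
Accuracy = 29 / 47 = 29/47

29/47


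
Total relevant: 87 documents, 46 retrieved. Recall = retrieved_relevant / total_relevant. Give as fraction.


Recall = retrieved_relevant / total_relevant
= 46 / 87
= 46 / (46 + 41)
= 46/87

46/87


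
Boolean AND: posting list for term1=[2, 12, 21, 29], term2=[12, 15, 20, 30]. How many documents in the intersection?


Boolean AND: find intersection of posting lists
term1 docs: [2, 12, 21, 29]
term2 docs: [12, 15, 20, 30]
Intersection: [12]
|intersection| = 1

1


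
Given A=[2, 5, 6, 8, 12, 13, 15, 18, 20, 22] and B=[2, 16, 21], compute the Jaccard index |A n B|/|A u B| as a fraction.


A intersect B = [2]
|A intersect B| = 1
A union B = [2, 5, 6, 8, 12, 13, 15, 16, 18, 20, 21, 22]
|A union B| = 12
Jaccard = 1/12 = 1/12

1/12


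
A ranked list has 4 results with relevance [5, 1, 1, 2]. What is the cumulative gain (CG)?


Cumulative Gain = sum of relevance scores
Position 1: rel=5, running sum=5
Position 2: rel=1, running sum=6
Position 3: rel=1, running sum=7
Position 4: rel=2, running sum=9
CG = 9

9


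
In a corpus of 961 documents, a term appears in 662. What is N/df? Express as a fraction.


IDF ratio = N / df
= 961 / 662
= 961/662

961/662


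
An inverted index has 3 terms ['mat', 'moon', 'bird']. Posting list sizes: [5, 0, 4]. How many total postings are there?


Summing posting list sizes:
'mat': 5 postings
'moon': 0 postings
'bird': 4 postings
Total = 5 + 0 + 4 = 9

9


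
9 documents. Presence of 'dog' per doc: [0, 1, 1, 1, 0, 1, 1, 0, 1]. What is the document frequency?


Checking each document for 'dog':
Doc 1: absent
Doc 2: present
Doc 3: present
Doc 4: present
Doc 5: absent
Doc 6: present
Doc 7: present
Doc 8: absent
Doc 9: present
df = sum of presences = 0 + 1 + 1 + 1 + 0 + 1 + 1 + 0 + 1 = 6

6


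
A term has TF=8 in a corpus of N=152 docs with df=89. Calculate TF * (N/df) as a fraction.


TF * (N/df)
= 8 * (152/89)
= 8 * 152/89
= 1216/89

1216/89


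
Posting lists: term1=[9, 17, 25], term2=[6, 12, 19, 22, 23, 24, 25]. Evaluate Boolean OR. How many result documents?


Boolean OR: find union of posting lists
term1 docs: [9, 17, 25]
term2 docs: [6, 12, 19, 22, 23, 24, 25]
Union: [6, 9, 12, 17, 19, 22, 23, 24, 25]
|union| = 9

9


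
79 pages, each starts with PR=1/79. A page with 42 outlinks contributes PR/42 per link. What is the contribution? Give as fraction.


Initial PR = 1/79 = 1/79
Outlinks = 42
Contribution per link = PR / outlinks
= 1/79 / 42
= 1/3318

1/3318


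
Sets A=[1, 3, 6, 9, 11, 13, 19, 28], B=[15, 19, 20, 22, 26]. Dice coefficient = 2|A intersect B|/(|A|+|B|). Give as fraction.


A intersect B = [19]
|A intersect B| = 1
|A| = 8, |B| = 5
Dice = 2*1 / (8+5)
= 2 / 13 = 2/13

2/13


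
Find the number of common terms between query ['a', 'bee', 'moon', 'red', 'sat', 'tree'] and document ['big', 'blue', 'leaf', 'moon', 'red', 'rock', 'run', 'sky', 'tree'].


Query terms: ['a', 'bee', 'moon', 'red', 'sat', 'tree']
Document terms: ['big', 'blue', 'leaf', 'moon', 'red', 'rock', 'run', 'sky', 'tree']
Common terms: ['moon', 'red', 'tree']
Overlap count = 3

3


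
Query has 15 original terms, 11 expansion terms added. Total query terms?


Original terms: 15
Expansion terms: 11
Total = 15 + 11 = 26

26


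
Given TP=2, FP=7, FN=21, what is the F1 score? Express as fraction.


F1 = 2 * P * R / (P + R)
P = TP/(TP+FP) = 2/9 = 2/9
R = TP/(TP+FN) = 2/23 = 2/23
2 * P * R = 2 * 2/9 * 2/23 = 8/207
P + R = 2/9 + 2/23 = 64/207
F1 = 8/207 / 64/207 = 1/8

1/8


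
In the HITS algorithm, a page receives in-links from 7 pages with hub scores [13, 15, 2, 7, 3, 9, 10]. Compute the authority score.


Authority = sum of hub scores of in-linkers
In-link 1: hub score = 13
In-link 2: hub score = 15
In-link 3: hub score = 2
In-link 4: hub score = 7
In-link 5: hub score = 3
In-link 6: hub score = 9
In-link 7: hub score = 10
Authority = 13 + 15 + 2 + 7 + 3 + 9 + 10 = 59

59


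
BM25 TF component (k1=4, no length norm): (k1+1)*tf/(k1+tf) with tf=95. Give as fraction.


BM25 TF component = (k1+1)*tf / (k1+tf)
k1 = 4, tf = 95
Numerator = (4+1)*95 = 475
Denominator = 4 + 95 = 99
= 475/99 = 475/99

475/99


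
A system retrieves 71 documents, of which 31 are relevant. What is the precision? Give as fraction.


Precision = relevant_retrieved / total_retrieved
= 31 / 71
= 31 / (31 + 40)
= 31/71

31/71


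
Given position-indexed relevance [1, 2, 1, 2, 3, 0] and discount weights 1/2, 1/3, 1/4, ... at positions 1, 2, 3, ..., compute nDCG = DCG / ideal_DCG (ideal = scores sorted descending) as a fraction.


Position discount weights w_i = 1/(i+1) for i=1..6:
Weights = [1/2, 1/3, 1/4, 1/5, 1/6, 1/7]
Actual relevance: [1, 2, 1, 2, 3, 0]
DCG = 1/2 + 2/3 + 1/4 + 2/5 + 3/6 + 0/7 = 139/60
Ideal relevance (sorted desc): [3, 2, 2, 1, 1, 0]
Ideal DCG = 3/2 + 2/3 + 2/4 + 1/5 + 1/6 + 0/7 = 91/30
nDCG = DCG / ideal_DCG = 139/60 / 91/30 = 139/182

139/182


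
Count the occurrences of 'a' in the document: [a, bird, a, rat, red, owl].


Document has 6 words
Scanning for 'a':
Found at positions: [0, 2]
Count = 2

2


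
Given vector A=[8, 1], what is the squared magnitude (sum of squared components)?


|A|^2 = sum of squared components
A[0]^2 = 8^2 = 64
A[1]^2 = 1^2 = 1
Sum = 64 + 1 = 65

65


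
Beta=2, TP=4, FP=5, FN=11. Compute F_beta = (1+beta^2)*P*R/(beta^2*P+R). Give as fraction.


P = TP/(TP+FP) = 4/9 = 4/9
R = TP/(TP+FN) = 4/15 = 4/15
beta^2 = 2^2 = 4
(1 + beta^2) = 5
Numerator = (1+beta^2)*P*R = 16/27
Denominator = beta^2*P + R = 16/9 + 4/15 = 92/45
F_beta = 20/69

20/69


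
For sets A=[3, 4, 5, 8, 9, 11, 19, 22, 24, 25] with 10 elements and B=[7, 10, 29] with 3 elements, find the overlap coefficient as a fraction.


A intersect B = []
|A intersect B| = 0
min(|A|, |B|) = min(10, 3) = 3
Overlap = 0 / 3 = 0

0


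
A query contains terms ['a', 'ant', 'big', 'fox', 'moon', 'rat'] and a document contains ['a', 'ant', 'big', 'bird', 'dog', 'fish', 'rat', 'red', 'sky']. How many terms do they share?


Query terms: ['a', 'ant', 'big', 'fox', 'moon', 'rat']
Document terms: ['a', 'ant', 'big', 'bird', 'dog', 'fish', 'rat', 'red', 'sky']
Common terms: ['a', 'ant', 'big', 'rat']
Overlap count = 4

4


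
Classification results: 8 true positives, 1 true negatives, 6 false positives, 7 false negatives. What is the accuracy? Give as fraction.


Accuracy = (TP + TN) / (TP + TN + FP + FN)
TP + TN = 8 + 1 = 9
Total = 8 + 1 + 6 + 7 = 22
Accuracy = 9 / 22 = 9/22

9/22


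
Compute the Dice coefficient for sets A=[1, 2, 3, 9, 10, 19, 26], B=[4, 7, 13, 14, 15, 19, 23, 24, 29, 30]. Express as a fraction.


A intersect B = [19]
|A intersect B| = 1
|A| = 7, |B| = 10
Dice = 2*1 / (7+10)
= 2 / 17 = 2/17

2/17


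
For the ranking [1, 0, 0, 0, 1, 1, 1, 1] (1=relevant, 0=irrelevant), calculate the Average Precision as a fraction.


Computing P@k for each relevant position:
Position 1: relevant, P@1 = 1/1 = 1
Position 2: not relevant
Position 3: not relevant
Position 4: not relevant
Position 5: relevant, P@5 = 2/5 = 2/5
Position 6: relevant, P@6 = 3/6 = 1/2
Position 7: relevant, P@7 = 4/7 = 4/7
Position 8: relevant, P@8 = 5/8 = 5/8
Sum of P@k = 1 + 2/5 + 1/2 + 4/7 + 5/8 = 867/280
AP = 867/280 / 5 = 867/1400

867/1400


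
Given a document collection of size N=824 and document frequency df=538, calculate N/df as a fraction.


IDF ratio = N / df
= 824 / 538
= 412/269

412/269


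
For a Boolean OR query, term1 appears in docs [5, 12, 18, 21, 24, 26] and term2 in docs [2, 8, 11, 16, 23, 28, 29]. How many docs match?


Boolean OR: find union of posting lists
term1 docs: [5, 12, 18, 21, 24, 26]
term2 docs: [2, 8, 11, 16, 23, 28, 29]
Union: [2, 5, 8, 11, 12, 16, 18, 21, 23, 24, 26, 28, 29]
|union| = 13

13


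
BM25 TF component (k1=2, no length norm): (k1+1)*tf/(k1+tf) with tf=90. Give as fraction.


BM25 TF component = (k1+1)*tf / (k1+tf)
k1 = 2, tf = 90
Numerator = (2+1)*90 = 270
Denominator = 2 + 90 = 92
= 270/92 = 135/46

135/46


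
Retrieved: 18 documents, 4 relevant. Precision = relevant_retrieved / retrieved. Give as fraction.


Precision = relevant_retrieved / total_retrieved
= 4 / 18
= 4 / (4 + 14)
= 2/9

2/9


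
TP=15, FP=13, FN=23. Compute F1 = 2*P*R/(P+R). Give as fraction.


F1 = 2 * P * R / (P + R)
P = TP/(TP+FP) = 15/28 = 15/28
R = TP/(TP+FN) = 15/38 = 15/38
2 * P * R = 2 * 15/28 * 15/38 = 225/532
P + R = 15/28 + 15/38 = 495/532
F1 = 225/532 / 495/532 = 5/11

5/11


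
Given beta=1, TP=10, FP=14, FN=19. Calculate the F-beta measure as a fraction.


P = TP/(TP+FP) = 10/24 = 5/12
R = TP/(TP+FN) = 10/29 = 10/29
beta^2 = 1^2 = 1
(1 + beta^2) = 2
Numerator = (1+beta^2)*P*R = 25/87
Denominator = beta^2*P + R = 5/12 + 10/29 = 265/348
F_beta = 20/53

20/53


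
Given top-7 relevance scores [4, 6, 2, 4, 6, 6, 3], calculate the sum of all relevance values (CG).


Cumulative Gain = sum of relevance scores
Position 1: rel=4, running sum=4
Position 2: rel=6, running sum=10
Position 3: rel=2, running sum=12
Position 4: rel=4, running sum=16
Position 5: rel=6, running sum=22
Position 6: rel=6, running sum=28
Position 7: rel=3, running sum=31
CG = 31

31


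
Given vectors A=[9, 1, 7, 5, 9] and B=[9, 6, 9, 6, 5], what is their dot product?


Dot product = sum of element-wise products
A[0]*B[0] = 9*9 = 81
A[1]*B[1] = 1*6 = 6
A[2]*B[2] = 7*9 = 63
A[3]*B[3] = 5*6 = 30
A[4]*B[4] = 9*5 = 45
Sum = 81 + 6 + 63 + 30 + 45 = 225

225


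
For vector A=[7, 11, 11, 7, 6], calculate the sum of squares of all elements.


|A|^2 = sum of squared components
A[0]^2 = 7^2 = 49
A[1]^2 = 11^2 = 121
A[2]^2 = 11^2 = 121
A[3]^2 = 7^2 = 49
A[4]^2 = 6^2 = 36
Sum = 49 + 121 + 121 + 49 + 36 = 376

376


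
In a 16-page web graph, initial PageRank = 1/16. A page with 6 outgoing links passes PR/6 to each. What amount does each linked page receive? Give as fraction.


Initial PR = 1/16 = 1/16
Outlinks = 6
Contribution per link = PR / outlinks
= 1/16 / 6
= 1/96

1/96


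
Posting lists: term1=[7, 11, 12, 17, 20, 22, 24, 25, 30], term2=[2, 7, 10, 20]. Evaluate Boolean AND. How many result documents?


Boolean AND: find intersection of posting lists
term1 docs: [7, 11, 12, 17, 20, 22, 24, 25, 30]
term2 docs: [2, 7, 10, 20]
Intersection: [7, 20]
|intersection| = 2

2


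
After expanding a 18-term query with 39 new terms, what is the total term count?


Original terms: 18
Expansion terms: 39
Total = 18 + 39 = 57

57


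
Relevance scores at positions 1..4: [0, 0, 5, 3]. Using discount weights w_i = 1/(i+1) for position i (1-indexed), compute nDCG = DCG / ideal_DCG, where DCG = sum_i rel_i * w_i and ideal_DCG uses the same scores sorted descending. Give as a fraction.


Position discount weights w_i = 1/(i+1) for i=1..4:
Weights = [1/2, 1/3, 1/4, 1/5]
Actual relevance: [0, 0, 5, 3]
DCG = 0/2 + 0/3 + 5/4 + 3/5 = 37/20
Ideal relevance (sorted desc): [5, 3, 0, 0]
Ideal DCG = 5/2 + 3/3 + 0/4 + 0/5 = 7/2
nDCG = DCG / ideal_DCG = 37/20 / 7/2 = 37/70

37/70


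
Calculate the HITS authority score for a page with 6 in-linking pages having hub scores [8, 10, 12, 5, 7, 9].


Authority = sum of hub scores of in-linkers
In-link 1: hub score = 8
In-link 2: hub score = 10
In-link 3: hub score = 12
In-link 4: hub score = 5
In-link 5: hub score = 7
In-link 6: hub score = 9
Authority = 8 + 10 + 12 + 5 + 7 + 9 = 51

51


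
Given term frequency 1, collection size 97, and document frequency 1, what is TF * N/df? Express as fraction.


TF * (N/df)
= 1 * (97/1)
= 1 * 97
= 97

97


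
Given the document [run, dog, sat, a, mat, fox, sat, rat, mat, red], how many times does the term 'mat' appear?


Document has 10 words
Scanning for 'mat':
Found at positions: [4, 8]
Count = 2

2


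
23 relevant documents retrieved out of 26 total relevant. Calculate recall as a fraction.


Recall = retrieved_relevant / total_relevant
= 23 / 26
= 23 / (23 + 3)
= 23/26

23/26


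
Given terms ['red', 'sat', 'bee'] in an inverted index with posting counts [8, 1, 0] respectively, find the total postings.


Summing posting list sizes:
'red': 8 postings
'sat': 1 postings
'bee': 0 postings
Total = 8 + 1 + 0 = 9

9


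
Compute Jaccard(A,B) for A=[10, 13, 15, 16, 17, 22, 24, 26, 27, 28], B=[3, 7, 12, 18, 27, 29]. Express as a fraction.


A intersect B = [27]
|A intersect B| = 1
A union B = [3, 7, 10, 12, 13, 15, 16, 17, 18, 22, 24, 26, 27, 28, 29]
|A union B| = 15
Jaccard = 1/15 = 1/15

1/15


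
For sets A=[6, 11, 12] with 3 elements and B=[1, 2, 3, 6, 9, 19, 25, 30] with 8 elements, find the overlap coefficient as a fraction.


A intersect B = [6]
|A intersect B| = 1
min(|A|, |B|) = min(3, 8) = 3
Overlap = 1 / 3 = 1/3

1/3


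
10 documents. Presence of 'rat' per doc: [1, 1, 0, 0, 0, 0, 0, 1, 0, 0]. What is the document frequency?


Checking each document for 'rat':
Doc 1: present
Doc 2: present
Doc 3: absent
Doc 4: absent
Doc 5: absent
Doc 6: absent
Doc 7: absent
Doc 8: present
Doc 9: absent
Doc 10: absent
df = sum of presences = 1 + 1 + 0 + 0 + 0 + 0 + 0 + 1 + 0 + 0 = 3

3


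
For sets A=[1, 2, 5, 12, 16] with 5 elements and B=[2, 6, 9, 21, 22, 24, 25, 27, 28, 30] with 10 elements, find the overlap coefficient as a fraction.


A intersect B = [2]
|A intersect B| = 1
min(|A|, |B|) = min(5, 10) = 5
Overlap = 1 / 5 = 1/5

1/5


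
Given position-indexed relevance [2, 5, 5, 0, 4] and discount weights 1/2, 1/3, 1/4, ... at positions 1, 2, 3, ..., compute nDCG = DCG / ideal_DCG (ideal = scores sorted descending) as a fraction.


Position discount weights w_i = 1/(i+1) for i=1..5:
Weights = [1/2, 1/3, 1/4, 1/5, 1/6]
Actual relevance: [2, 5, 5, 0, 4]
DCG = 2/2 + 5/3 + 5/4 + 0/5 + 4/6 = 55/12
Ideal relevance (sorted desc): [5, 5, 4, 2, 0]
Ideal DCG = 5/2 + 5/3 + 4/4 + 2/5 + 0/6 = 167/30
nDCG = DCG / ideal_DCG = 55/12 / 167/30 = 275/334

275/334


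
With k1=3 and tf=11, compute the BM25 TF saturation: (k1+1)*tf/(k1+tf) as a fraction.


BM25 TF component = (k1+1)*tf / (k1+tf)
k1 = 3, tf = 11
Numerator = (3+1)*11 = 44
Denominator = 3 + 11 = 14
= 44/14 = 22/7

22/7


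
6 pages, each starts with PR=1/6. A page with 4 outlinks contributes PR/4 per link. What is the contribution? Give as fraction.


Initial PR = 1/6 = 1/6
Outlinks = 4
Contribution per link = PR / outlinks
= 1/6 / 4
= 1/24

1/24


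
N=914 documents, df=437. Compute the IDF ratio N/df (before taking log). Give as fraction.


IDF ratio = N / df
= 914 / 437
= 914/437

914/437


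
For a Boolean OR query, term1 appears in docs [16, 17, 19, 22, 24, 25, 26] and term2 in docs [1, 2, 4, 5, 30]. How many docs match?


Boolean OR: find union of posting lists
term1 docs: [16, 17, 19, 22, 24, 25, 26]
term2 docs: [1, 2, 4, 5, 30]
Union: [1, 2, 4, 5, 16, 17, 19, 22, 24, 25, 26, 30]
|union| = 12

12


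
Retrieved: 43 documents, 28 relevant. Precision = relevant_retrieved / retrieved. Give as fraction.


Precision = relevant_retrieved / total_retrieved
= 28 / 43
= 28 / (28 + 15)
= 28/43

28/43


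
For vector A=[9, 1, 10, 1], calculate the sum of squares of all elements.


|A|^2 = sum of squared components
A[0]^2 = 9^2 = 81
A[1]^2 = 1^2 = 1
A[2]^2 = 10^2 = 100
A[3]^2 = 1^2 = 1
Sum = 81 + 1 + 100 + 1 = 183

183


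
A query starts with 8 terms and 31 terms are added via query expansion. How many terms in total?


Original terms: 8
Expansion terms: 31
Total = 8 + 31 = 39

39


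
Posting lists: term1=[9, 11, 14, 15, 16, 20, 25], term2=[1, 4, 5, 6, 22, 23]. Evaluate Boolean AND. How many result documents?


Boolean AND: find intersection of posting lists
term1 docs: [9, 11, 14, 15, 16, 20, 25]
term2 docs: [1, 4, 5, 6, 22, 23]
Intersection: []
|intersection| = 0

0


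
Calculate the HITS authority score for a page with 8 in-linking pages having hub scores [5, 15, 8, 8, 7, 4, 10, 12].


Authority = sum of hub scores of in-linkers
In-link 1: hub score = 5
In-link 2: hub score = 15
In-link 3: hub score = 8
In-link 4: hub score = 8
In-link 5: hub score = 7
In-link 6: hub score = 4
In-link 7: hub score = 10
In-link 8: hub score = 12
Authority = 5 + 15 + 8 + 8 + 7 + 4 + 10 + 12 = 69

69


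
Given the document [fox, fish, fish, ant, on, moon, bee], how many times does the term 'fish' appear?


Document has 7 words
Scanning for 'fish':
Found at positions: [1, 2]
Count = 2

2


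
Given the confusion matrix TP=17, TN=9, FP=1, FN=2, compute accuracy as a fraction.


Accuracy = (TP + TN) / (TP + TN + FP + FN)
TP + TN = 17 + 9 = 26
Total = 17 + 9 + 1 + 2 = 29
Accuracy = 26 / 29 = 26/29

26/29


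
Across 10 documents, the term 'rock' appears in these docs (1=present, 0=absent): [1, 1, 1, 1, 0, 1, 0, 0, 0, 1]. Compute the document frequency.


Checking each document for 'rock':
Doc 1: present
Doc 2: present
Doc 3: present
Doc 4: present
Doc 5: absent
Doc 6: present
Doc 7: absent
Doc 8: absent
Doc 9: absent
Doc 10: present
df = sum of presences = 1 + 1 + 1 + 1 + 0 + 1 + 0 + 0 + 0 + 1 = 6

6


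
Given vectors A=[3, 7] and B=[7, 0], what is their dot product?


Dot product = sum of element-wise products
A[0]*B[0] = 3*7 = 21
A[1]*B[1] = 7*0 = 0
Sum = 21 + 0 = 21

21


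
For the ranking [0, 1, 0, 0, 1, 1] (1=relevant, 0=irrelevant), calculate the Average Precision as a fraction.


Computing P@k for each relevant position:
Position 1: not relevant
Position 2: relevant, P@2 = 1/2 = 1/2
Position 3: not relevant
Position 4: not relevant
Position 5: relevant, P@5 = 2/5 = 2/5
Position 6: relevant, P@6 = 3/6 = 1/2
Sum of P@k = 1/2 + 2/5 + 1/2 = 7/5
AP = 7/5 / 3 = 7/15

7/15


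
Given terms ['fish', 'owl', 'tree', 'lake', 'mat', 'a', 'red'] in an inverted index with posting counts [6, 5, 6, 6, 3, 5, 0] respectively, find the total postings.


Summing posting list sizes:
'fish': 6 postings
'owl': 5 postings
'tree': 6 postings
'lake': 6 postings
'mat': 3 postings
'a': 5 postings
'red': 0 postings
Total = 6 + 5 + 6 + 6 + 3 + 5 + 0 = 31

31


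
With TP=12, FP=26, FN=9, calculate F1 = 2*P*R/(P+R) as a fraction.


F1 = 2 * P * R / (P + R)
P = TP/(TP+FP) = 12/38 = 6/19
R = TP/(TP+FN) = 12/21 = 4/7
2 * P * R = 2 * 6/19 * 4/7 = 48/133
P + R = 6/19 + 4/7 = 118/133
F1 = 48/133 / 118/133 = 24/59

24/59


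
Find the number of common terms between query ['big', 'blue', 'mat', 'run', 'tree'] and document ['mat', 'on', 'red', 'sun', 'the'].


Query terms: ['big', 'blue', 'mat', 'run', 'tree']
Document terms: ['mat', 'on', 'red', 'sun', 'the']
Common terms: ['mat']
Overlap count = 1

1


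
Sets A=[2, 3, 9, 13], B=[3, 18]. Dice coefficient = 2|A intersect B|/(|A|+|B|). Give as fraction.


A intersect B = [3]
|A intersect B| = 1
|A| = 4, |B| = 2
Dice = 2*1 / (4+2)
= 2 / 6 = 1/3

1/3


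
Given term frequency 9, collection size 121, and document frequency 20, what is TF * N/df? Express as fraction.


TF * (N/df)
= 9 * (121/20)
= 9 * 121/20
= 1089/20

1089/20


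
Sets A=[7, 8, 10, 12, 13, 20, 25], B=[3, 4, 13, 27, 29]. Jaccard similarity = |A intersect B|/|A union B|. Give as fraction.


A intersect B = [13]
|A intersect B| = 1
A union B = [3, 4, 7, 8, 10, 12, 13, 20, 25, 27, 29]
|A union B| = 11
Jaccard = 1/11 = 1/11

1/11


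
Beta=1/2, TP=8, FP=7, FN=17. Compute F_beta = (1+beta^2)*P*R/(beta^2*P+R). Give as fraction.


P = TP/(TP+FP) = 8/15 = 8/15
R = TP/(TP+FN) = 8/25 = 8/25
beta^2 = 1/2^2 = 1/4
(1 + beta^2) = 5/4
Numerator = (1+beta^2)*P*R = 16/75
Denominator = beta^2*P + R = 2/15 + 8/25 = 34/75
F_beta = 8/17

8/17


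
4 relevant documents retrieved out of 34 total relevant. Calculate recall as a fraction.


Recall = retrieved_relevant / total_relevant
= 4 / 34
= 4 / (4 + 30)
= 2/17

2/17


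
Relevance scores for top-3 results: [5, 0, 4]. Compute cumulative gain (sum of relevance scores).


Cumulative Gain = sum of relevance scores
Position 1: rel=5, running sum=5
Position 2: rel=0, running sum=5
Position 3: rel=4, running sum=9
CG = 9

9


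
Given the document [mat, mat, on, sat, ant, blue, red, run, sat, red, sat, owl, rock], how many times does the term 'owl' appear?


Document has 13 words
Scanning for 'owl':
Found at positions: [11]
Count = 1

1


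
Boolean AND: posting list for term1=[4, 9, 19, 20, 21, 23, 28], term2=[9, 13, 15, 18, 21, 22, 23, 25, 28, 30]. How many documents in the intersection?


Boolean AND: find intersection of posting lists
term1 docs: [4, 9, 19, 20, 21, 23, 28]
term2 docs: [9, 13, 15, 18, 21, 22, 23, 25, 28, 30]
Intersection: [9, 21, 23, 28]
|intersection| = 4

4


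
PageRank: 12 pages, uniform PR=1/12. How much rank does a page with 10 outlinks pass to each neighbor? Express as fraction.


Initial PR = 1/12 = 1/12
Outlinks = 10
Contribution per link = PR / outlinks
= 1/12 / 10
= 1/120

1/120


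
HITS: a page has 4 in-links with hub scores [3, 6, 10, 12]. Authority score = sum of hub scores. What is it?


Authority = sum of hub scores of in-linkers
In-link 1: hub score = 3
In-link 2: hub score = 6
In-link 3: hub score = 10
In-link 4: hub score = 12
Authority = 3 + 6 + 10 + 12 = 31

31
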